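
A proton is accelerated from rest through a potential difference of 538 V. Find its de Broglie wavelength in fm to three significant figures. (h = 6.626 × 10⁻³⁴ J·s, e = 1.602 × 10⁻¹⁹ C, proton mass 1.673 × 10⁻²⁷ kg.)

λ = 1230 fm

KE = eV = 1.602 × 10⁻¹⁹ × 538.0 = 8.619 × 10⁻¹⁷ J.
p = √(2mKE) = √(2 × 1.673 × 10⁻²⁷ × 8.619 × 10⁻¹⁷) = 5.370 × 10⁻²² kg·m/s.
λ = h/p = 6.626 × 10⁻³⁴ / 5.370 × 10⁻²² = 1.23 × 10⁻¹² m = 1230 fm.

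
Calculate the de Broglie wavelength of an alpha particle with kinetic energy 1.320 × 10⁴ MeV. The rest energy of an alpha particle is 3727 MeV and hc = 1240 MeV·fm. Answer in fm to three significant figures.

λ = 0.0751 fm

Total energy E = KE + m₀c² = 1.320 × 10⁴ + 3727 = 16927 MeV.
(pc)² = E² − (m₀c²)² = (16927)² − (3727)² = 2.726 × 10⁸ MeV², so pc = 1.651 × 10⁴ MeV.
λ = hc/(pc) = 1240 MeV·fm / 1.651 × 10⁴ MeV = 0.0751 fm.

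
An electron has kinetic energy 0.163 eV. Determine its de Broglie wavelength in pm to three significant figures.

λ = 3040 pm

KE = 0.163 eV = 2.611 × 10⁻²⁰ J.
p = √(2mKE) = √(2 × 9.109 × 10⁻³¹ × 2.611 × 10⁻²⁰) = 2.181 × 10⁻²⁵ kg·m/s.
λ = h/p = 6.626 × 10⁻³⁴ / 2.181 × 10⁻²⁵ = 3.04 × 10⁻⁹ m = 3040 pm.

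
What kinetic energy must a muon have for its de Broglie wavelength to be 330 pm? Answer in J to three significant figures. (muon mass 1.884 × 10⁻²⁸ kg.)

p = h/λ = 6.626 × 10⁻³⁴ / 3.300 × 10⁻¹⁰ = 2.008 × 10⁻²⁴ kg·m/s.
KE = p²/(2m) = (2.008 × 10⁻²⁴)² / (2 × 1.884 × 10⁻²⁸) = 1.070 × 10⁻²⁰ J = 1.07 × 10⁻²⁰ J.

KE = 1.07 × 10⁻²⁰ J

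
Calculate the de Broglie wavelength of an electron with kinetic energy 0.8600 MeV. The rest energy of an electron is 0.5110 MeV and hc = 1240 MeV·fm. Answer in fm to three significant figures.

λ = 975 fm

Total energy E = KE + m₀c² = 0.8600 + 0.5110 = 1.3710 MeV.
(pc)² = E² − (m₀c²)² = (1.3710)² − (0.5110)² = 1.619 MeV², so pc = 1.272 MeV.
λ = hc/(pc) = 1240 MeV·fm / 1.272 MeV = 975 fm.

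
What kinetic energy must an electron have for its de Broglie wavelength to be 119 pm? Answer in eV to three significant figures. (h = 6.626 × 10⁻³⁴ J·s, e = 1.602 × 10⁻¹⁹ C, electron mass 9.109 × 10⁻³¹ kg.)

p = h/λ = 6.626 × 10⁻³⁴ / 1.190 × 10⁻¹⁰ = 5.568 × 10⁻²⁴ kg·m/s.
KE = p²/(2m) = (5.568 × 10⁻²⁴)² / (2 × 9.109 × 10⁻³¹) = 1.702 × 10⁻¹⁷ J = 106 eV.

KE = 106 eV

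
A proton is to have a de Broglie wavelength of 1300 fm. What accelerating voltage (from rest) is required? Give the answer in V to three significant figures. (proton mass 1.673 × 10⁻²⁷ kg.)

V = 485 V

p = h/λ = 6.626 × 10⁻³⁴ / 1.300 × 10⁻¹² = 5.097 × 10⁻²² kg·m/s.
KE = p²/(2m) = 7.764 × 10⁻¹⁷ J.
V = KE/e = 7.764 × 10⁻¹⁷ / (1.602 × 10⁻¹⁹) = 485 V.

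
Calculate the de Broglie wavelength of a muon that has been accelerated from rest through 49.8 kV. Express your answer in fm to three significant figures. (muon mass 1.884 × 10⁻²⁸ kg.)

λ = 382 fm

KE = eV = 1.602 × 10⁻¹⁹ × 4.980 × 10⁴ = 7.978 × 10⁻¹⁵ J.
p = √(2mKE) = √(2 × 1.884 × 10⁻²⁸ × 7.978 × 10⁻¹⁵) = 1.734 × 10⁻²¹ kg·m/s.
λ = h/p = 6.626 × 10⁻³⁴ / 1.734 × 10⁻²¹ = 3.82 × 10⁻¹³ m = 382 fm.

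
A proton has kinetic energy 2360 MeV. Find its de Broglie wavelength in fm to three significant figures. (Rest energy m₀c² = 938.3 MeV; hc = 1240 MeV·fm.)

λ = 0.392 fm

Total energy E = KE + m₀c² = 2360 + 938.3 = 3298.3 MeV.
(pc)² = E² − (m₀c²)² = (3298.3)² − (938.3)² = 9.998 × 10⁶ MeV², so pc = 3162 MeV.
λ = hc/(pc) = 1240 MeV·fm / 3162 MeV = 0.392 fm.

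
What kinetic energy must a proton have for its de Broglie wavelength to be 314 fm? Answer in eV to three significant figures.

p = h/λ = 6.626 × 10⁻³⁴ / 3.140 × 10⁻¹³ = 2.110 × 10⁻²¹ kg·m/s.
KE = p²/(2m) = (2.110 × 10⁻²¹)² / (2 × 1.673 × 10⁻²⁷) = 1.331 × 10⁻¹⁵ J = 8310 eV.

KE = 8310 eV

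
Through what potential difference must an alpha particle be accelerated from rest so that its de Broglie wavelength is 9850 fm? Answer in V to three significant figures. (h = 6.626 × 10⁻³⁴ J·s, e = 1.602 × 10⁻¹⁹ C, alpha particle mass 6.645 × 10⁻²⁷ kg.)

V = 1.06 V

p = h/λ = 6.626 × 10⁻³⁴ / 9.850 × 10⁻¹² = 6.727 × 10⁻²³ kg·m/s.
KE = p²/(2m) = 3.405 × 10⁻¹⁹ J.
V = KE/2e = 3.405 × 10⁻¹⁹ / (2 × 1.602 × 10⁻¹⁹) = 1.06 V.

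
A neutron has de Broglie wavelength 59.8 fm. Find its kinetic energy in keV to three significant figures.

KE = 229 keV

p = h/λ = 6.626 × 10⁻³⁴ / 5.980 × 10⁻¹⁴ = 1.108 × 10⁻²⁰ kg·m/s.
KE = p²/(2m) = (1.108 × 10⁻²⁰)² / (2 × 1.675 × 10⁻²⁷) = 3.665 × 10⁻¹⁴ J = 229 keV.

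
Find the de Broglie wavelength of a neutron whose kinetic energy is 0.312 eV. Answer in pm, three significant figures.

KE = 0.312 eV = 4.998 × 10⁻²⁰ J.
p = √(2mKE) = √(2 × 1.675 × 10⁻²⁷ × 4.998 × 10⁻²⁰) = 1.294 × 10⁻²³ kg·m/s.
λ = h/p = 6.626 × 10⁻³⁴ / 1.294 × 10⁻²³ = 5.12 × 10⁻¹¹ m = 51.2 pm.

λ = 51.2 pm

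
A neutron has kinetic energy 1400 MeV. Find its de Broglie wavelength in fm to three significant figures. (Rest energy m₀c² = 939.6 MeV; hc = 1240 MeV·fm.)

λ = 0.579 fm

Total energy E = KE + m₀c² = 1400 + 939.6 = 2339.6 MeV.
(pc)² = E² − (m₀c²)² = (2339.6)² − (939.6)² = 4.591 × 10⁶ MeV², so pc = 2143 MeV.
λ = hc/(pc) = 1240 MeV·fm / 2143 MeV = 0.579 fm.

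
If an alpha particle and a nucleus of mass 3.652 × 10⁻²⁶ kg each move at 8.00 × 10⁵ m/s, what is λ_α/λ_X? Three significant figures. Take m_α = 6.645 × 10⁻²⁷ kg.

λ_α/λ_X = 5.50

At fixed v, p = mv so λ = h/(mv) ∝ 1/m.
λ_α/λ_X = m_X/m_α = 3.652 × 10⁻²⁶/6.645 × 10⁻²⁷ = 5.50.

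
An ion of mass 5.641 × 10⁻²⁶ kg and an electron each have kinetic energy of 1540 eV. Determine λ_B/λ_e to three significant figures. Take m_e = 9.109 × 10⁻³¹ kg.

At fixed KE, p = √(2mKE) so λ = h/p ∝ 1/√m.
λ_B/λ_e = √(m_e/m_B) = √(9.109 × 10⁻³¹/5.641 × 10⁻²⁶) = √(1.615 × 10⁻⁵) = 4.02 × 10⁻³.

λ_B/λ_e = 4.02 × 10⁻³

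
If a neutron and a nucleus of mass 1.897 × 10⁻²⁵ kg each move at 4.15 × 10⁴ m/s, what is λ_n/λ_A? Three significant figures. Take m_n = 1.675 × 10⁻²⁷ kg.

At fixed v, p = mv so λ = h/(mv) ∝ 1/m.
λ_n/λ_A = m_A/m_n = 1.897 × 10⁻²⁵/1.675 × 10⁻²⁷ = 113.

λ_n/λ_A = 113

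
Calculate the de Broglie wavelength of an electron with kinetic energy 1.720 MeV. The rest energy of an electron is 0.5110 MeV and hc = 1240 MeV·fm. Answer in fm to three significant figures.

Total energy E = KE + m₀c² = 1.720 + 0.5110 = 2.2310 MeV.
(pc)² = E² − (m₀c²)² = (2.2310)² − (0.5110)² = 4.716 MeV², so pc = 2.172 MeV.
λ = hc/(pc) = 1240 MeV·fm / 2.172 MeV = 571 fm.

λ = 571 fm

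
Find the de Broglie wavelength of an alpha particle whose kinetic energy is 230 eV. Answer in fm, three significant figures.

KE = 230 eV = 3.685 × 10⁻¹⁷ J.
p = √(2mKE) = √(2 × 6.645 × 10⁻²⁷ × 3.685 × 10⁻¹⁷) = 6.998 × 10⁻²² kg·m/s.
λ = h/p = 6.626 × 10⁻³⁴ / 6.998 × 10⁻²² = 9.47 × 10⁻¹³ m = 947 fm.

λ = 947 fm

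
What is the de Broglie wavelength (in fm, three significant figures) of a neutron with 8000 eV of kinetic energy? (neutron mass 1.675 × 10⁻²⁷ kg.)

KE = 8000 eV = 1.282 × 10⁻¹⁵ J.
p = √(2mKE) = √(2 × 1.675 × 10⁻²⁷ × 1.282 × 10⁻¹⁵) = 2.072 × 10⁻²¹ kg·m/s.
λ = h/p = 6.626 × 10⁻³⁴ / 2.072 × 10⁻²¹ = 3.20 × 10⁻¹³ m = 320 fm.

λ = 320 fm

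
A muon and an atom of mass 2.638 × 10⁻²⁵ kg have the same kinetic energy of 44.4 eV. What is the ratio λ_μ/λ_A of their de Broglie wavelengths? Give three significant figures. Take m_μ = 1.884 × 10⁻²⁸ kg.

λ_μ/λ_A = 37.4

At fixed KE, p = √(2mKE) so λ = h/p ∝ 1/√m.
λ_μ/λ_A = √(m_A/m_μ) = √(2.638 × 10⁻²⁵/1.884 × 10⁻²⁸) = √(1400) = 37.4.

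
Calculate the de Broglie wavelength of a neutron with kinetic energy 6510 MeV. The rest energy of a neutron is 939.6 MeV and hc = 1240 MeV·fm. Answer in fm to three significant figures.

Total energy E = KE + m₀c² = 6510 + 939.6 = 7449.6 MeV.
(pc)² = E² − (m₀c²)² = (7449.6)² − (939.6)² = 5.461 × 10⁷ MeV², so pc = 7390 MeV.
λ = hc/(pc) = 1240 MeV·fm / 7390 MeV = 0.168 fm.

λ = 0.168 fm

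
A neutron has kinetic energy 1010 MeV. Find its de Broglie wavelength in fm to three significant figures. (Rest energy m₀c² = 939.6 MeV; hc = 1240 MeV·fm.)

λ = 0.726 fm

Total energy E = KE + m₀c² = 1010 + 939.6 = 1949.6 MeV.
(pc)² = E² − (m₀c²)² = (1949.6)² − (939.6)² = 2.918 × 10⁶ MeV², so pc = 1708 MeV.
λ = hc/(pc) = 1240 MeV·fm / 1708 MeV = 0.726 fm.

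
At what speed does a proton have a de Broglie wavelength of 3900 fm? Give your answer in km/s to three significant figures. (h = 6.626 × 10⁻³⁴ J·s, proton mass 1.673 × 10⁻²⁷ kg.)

v = 102 km/s

p = h/λ = 6.626 × 10⁻³⁴ / 3.900 × 10⁻¹² = 1.699 × 10⁻²² kg·m/s.
v = p/m = 1.699 × 10⁻²² / 1.673 × 10⁻²⁷ = 1.02 × 10⁵ m/s = 102 km/s.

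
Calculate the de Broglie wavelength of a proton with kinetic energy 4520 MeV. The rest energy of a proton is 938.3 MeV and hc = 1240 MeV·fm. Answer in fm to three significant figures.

λ = 0.231 fm

Total energy E = KE + m₀c² = 4520 + 938.3 = 5458.3 MeV.
(pc)² = E² − (m₀c²)² = (5458.3)² − (938.3)² = 2.891 × 10⁷ MeV², so pc = 5377 MeV.
λ = hc/(pc) = 1240 MeV·fm / 5377 MeV = 0.231 fm.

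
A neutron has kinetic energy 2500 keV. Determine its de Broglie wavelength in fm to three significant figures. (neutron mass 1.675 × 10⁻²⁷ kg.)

λ = 18.1 fm

KE = 2500 keV = 4.005 × 10⁻¹³ J.
p = √(2mKE) = √(2 × 1.675 × 10⁻²⁷ × 4.005 × 10⁻¹³) = 3.663 × 10⁻²⁰ kg·m/s.
λ = h/p = 6.626 × 10⁻³⁴ / 3.663 × 10⁻²⁰ = 1.81 × 10⁻¹⁴ m = 18.1 fm.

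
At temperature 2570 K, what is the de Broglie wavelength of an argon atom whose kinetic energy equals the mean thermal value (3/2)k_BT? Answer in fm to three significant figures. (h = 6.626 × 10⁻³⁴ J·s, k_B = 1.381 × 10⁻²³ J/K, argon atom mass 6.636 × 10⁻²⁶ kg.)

KE = (3/2)k_BT = 1.5 × 1.381 × 10⁻²³ × 2570 = 5.324 × 10⁻²⁰ J.
p = √(2mKE) = √(2 × 6.636 × 10⁻²⁶ × 5.324 × 10⁻²⁰) = 8.406 × 10⁻²³ kg·m/s.
λ = h/p = 7.88 × 10⁻¹² m = 7880 fm.

λ = 7880 fm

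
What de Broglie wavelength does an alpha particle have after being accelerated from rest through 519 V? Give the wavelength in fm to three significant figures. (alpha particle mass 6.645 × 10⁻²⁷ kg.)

KE = 2eV = 2 × 1.602 × 10⁻¹⁹ × 519.0 = 1.663 × 10⁻¹⁶ J.
p = √(2mKE) = √(2 × 6.645 × 10⁻²⁷ × 1.663 × 10⁻¹⁶) = 1.487 × 10⁻²¹ kg·m/s.
λ = h/p = 6.626 × 10⁻³⁴ / 1.487 × 10⁻²¹ = 4.46 × 10⁻¹³ m = 446 fm.

λ = 446 fm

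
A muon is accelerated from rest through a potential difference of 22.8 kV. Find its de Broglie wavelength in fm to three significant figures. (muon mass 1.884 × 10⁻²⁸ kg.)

λ = 565 fm

KE = eV = 1.602 × 10⁻¹⁹ × 2.280 × 10⁴ = 3.653 × 10⁻¹⁵ J.
p = √(2mKE) = √(2 × 1.884 × 10⁻²⁸ × 3.653 × 10⁻¹⁵) = 1.173 × 10⁻²¹ kg·m/s.
λ = h/p = 6.626 × 10⁻³⁴ / 1.173 × 10⁻²¹ = 5.65 × 10⁻¹³ m = 565 fm.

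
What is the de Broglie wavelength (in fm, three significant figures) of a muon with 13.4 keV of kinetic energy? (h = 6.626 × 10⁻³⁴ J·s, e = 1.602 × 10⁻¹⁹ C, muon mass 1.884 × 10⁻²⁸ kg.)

KE = 13.4 keV = 2.147 × 10⁻¹⁵ J.
p = √(2mKE) = √(2 × 1.884 × 10⁻²⁸ × 2.147 × 10⁻¹⁵) = 8.994 × 10⁻²² kg·m/s.
λ = h/p = 6.626 × 10⁻³⁴ / 8.994 × 10⁻²² = 7.37 × 10⁻¹³ m = 737 fm.

λ = 737 fm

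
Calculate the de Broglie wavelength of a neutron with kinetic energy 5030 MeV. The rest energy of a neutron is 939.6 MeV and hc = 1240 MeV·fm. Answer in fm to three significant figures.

λ = 0.210 fm

Total energy E = KE + m₀c² = 5030 + 939.6 = 5969.6 MeV.
(pc)² = E² − (m₀c²)² = (5969.6)² − (939.6)² = 3.475 × 10⁷ MeV², so pc = 5895 MeV.
λ = hc/(pc) = 1240 MeV·fm / 5895 MeV = 0.210 fm.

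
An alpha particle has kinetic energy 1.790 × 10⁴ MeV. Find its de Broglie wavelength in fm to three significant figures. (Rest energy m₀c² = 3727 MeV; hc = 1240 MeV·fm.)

λ = 0.0582 fm

Total energy E = KE + m₀c² = 1.790 × 10⁴ + 3727 = 21627 MeV.
(pc)² = E² − (m₀c²)² = (21627)² − (3727)² = 4.538 × 10⁸ MeV², so pc = 2.130 × 10⁴ MeV.
λ = hc/(pc) = 1240 MeV·fm / 2.130 × 10⁴ MeV = 0.0582 fm.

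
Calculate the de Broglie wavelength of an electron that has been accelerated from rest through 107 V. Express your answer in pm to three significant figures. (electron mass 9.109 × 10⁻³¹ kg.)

KE = eV = 1.602 × 10⁻¹⁹ × 107.0 = 1.714 × 10⁻¹⁷ J.
p = √(2mKE) = √(2 × 9.109 × 10⁻³¹ × 1.714 × 10⁻¹⁷) = 5.588 × 10⁻²⁴ kg·m/s.
λ = h/p = 6.626 × 10⁻³⁴ / 5.588 × 10⁻²⁴ = 1.19 × 10⁻¹⁰ m = 119 pm.

λ = 119 pm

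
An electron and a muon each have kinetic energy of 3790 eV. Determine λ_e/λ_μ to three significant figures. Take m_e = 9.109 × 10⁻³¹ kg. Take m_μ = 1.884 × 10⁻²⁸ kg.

λ_e/λ_μ = 14.4

At fixed KE, p = √(2mKE) so λ = h/p ∝ 1/√m.
λ_e/λ_μ = √(m_μ/m_e) = √(1.884 × 10⁻²⁸/9.109 × 10⁻³¹) = √(206.8) = 14.4.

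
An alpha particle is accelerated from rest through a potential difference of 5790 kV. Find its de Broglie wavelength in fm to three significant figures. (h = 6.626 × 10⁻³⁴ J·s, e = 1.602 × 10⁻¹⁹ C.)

KE = 2eV = 2 × 1.602 × 10⁻¹⁹ × 5.790 × 10⁶ = 1.855 × 10⁻¹² J.
p = √(2mKE) = √(2 × 6.645 × 10⁻²⁷ × 1.855 × 10⁻¹²) = 1.570 × 10⁻¹⁹ kg·m/s.
λ = h/p = 6.626 × 10⁻³⁴ / 1.570 × 10⁻¹⁹ = 4.22 × 10⁻¹⁵ m = 4.22 fm.

λ = 4.22 fm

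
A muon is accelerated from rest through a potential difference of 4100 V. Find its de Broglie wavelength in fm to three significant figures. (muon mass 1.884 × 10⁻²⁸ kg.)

λ = 1330 fm

KE = eV = 1.602 × 10⁻¹⁹ × 4100 = 6.568 × 10⁻¹⁶ J.
p = √(2mKE) = √(2 × 1.884 × 10⁻²⁸ × 6.568 × 10⁻¹⁶) = 4.975 × 10⁻²² kg·m/s.
λ = h/p = 6.626 × 10⁻³⁴ / 4.975 × 10⁻²² = 1.33 × 10⁻¹² m = 1330 fm.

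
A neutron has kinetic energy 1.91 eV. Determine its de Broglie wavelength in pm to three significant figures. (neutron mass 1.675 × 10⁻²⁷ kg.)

KE = 1.91 eV = 3.060 × 10⁻¹⁹ J.
p = √(2mKE) = √(2 × 1.675 × 10⁻²⁷ × 3.060 × 10⁻¹⁹) = 3.202 × 10⁻²³ kg·m/s.
λ = h/p = 6.626 × 10⁻³⁴ / 3.202 × 10⁻²³ = 2.07 × 10⁻¹¹ m = 20.7 pm.

λ = 20.7 pm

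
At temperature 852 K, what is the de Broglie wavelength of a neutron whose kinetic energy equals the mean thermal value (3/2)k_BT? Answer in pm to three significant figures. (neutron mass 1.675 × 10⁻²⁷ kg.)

λ = 86.2 pm

KE = (3/2)k_BT = 1.5 × 1.381 × 10⁻²³ × 852 = 1.765 × 10⁻²⁰ J.
p = √(2mKE) = √(2 × 1.675 × 10⁻²⁷ × 1.765 × 10⁻²⁰) = 7.689 × 10⁻²⁴ kg·m/s.
λ = h/p = 8.62 × 10⁻¹¹ m = 86.2 pm.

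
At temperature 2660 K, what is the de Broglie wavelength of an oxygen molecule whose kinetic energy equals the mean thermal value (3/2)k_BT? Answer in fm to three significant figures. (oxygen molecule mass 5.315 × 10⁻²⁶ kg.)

KE = (3/2)k_BT = 1.5 × 1.381 × 10⁻²³ × 2660 = 5.510 × 10⁻²⁰ J.
p = √(2mKE) = √(2 × 5.315 × 10⁻²⁶ × 5.510 × 10⁻²⁰) = 7.653 × 10⁻²³ kg·m/s.
λ = h/p = 8.66 × 10⁻¹² m = 8660 fm.

λ = 8660 fm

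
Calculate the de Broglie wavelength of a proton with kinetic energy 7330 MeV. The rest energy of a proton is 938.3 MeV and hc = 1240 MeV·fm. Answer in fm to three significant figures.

Total energy E = KE + m₀c² = 7330 + 938.3 = 8268.3 MeV.
(pc)² = E² − (m₀c²)² = (8268.3)² − (938.3)² = 6.748 × 10⁷ MeV², so pc = 8215 MeV.
λ = hc/(pc) = 1240 MeV·fm / 8215 MeV = 0.151 fm.

λ = 0.151 fm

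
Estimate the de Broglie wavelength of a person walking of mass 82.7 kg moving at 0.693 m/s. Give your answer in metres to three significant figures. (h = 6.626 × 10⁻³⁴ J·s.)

λ = 1.16 × 10⁻³⁵ m

p = mv = 82.7 × 0.693 = 5.731 × 10¹ kg·m/s.
λ = h/p = 6.626 × 10⁻³⁴ / 5.731 × 10¹ = 1.16 × 10⁻³⁵ m.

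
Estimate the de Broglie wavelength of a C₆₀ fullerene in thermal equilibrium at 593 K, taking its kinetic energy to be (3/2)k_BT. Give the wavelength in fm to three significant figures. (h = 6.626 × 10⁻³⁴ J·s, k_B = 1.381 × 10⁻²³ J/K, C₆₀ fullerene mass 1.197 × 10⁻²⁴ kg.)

KE = (3/2)k_BT = 1.5 × 1.381 × 10⁻²³ × 593 = 1.228 × 10⁻²⁰ J.
p = √(2mKE) = √(2 × 1.197 × 10⁻²⁴ × 1.228 × 10⁻²⁰) = 1.715 × 10⁻²² kg·m/s.
λ = h/p = 3.86 × 10⁻¹² m = 3860 fm.

λ = 3860 fm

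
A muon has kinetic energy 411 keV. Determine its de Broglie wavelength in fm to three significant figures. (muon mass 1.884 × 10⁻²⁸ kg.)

λ = 133 fm

KE = 411 keV = 6.584 × 10⁻¹⁴ J.
p = √(2mKE) = √(2 × 1.884 × 10⁻²⁸ × 6.584 × 10⁻¹⁴) = 4.981 × 10⁻²¹ kg·m/s.
λ = h/p = 6.626 × 10⁻³⁴ / 4.981 × 10⁻²¹ = 1.33 × 10⁻¹³ m = 133 fm.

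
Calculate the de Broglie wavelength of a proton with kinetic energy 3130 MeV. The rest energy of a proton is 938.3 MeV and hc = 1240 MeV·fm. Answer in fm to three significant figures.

Total energy E = KE + m₀c² = 3130 + 938.3 = 4068.3 MeV.
(pc)² = E² − (m₀c²)² = (4068.3)² − (938.3)² = 1.567 × 10⁷ MeV², so pc = 3959 MeV.
λ = hc/(pc) = 1240 MeV·fm / 3959 MeV = 0.313 fm.

λ = 0.313 fm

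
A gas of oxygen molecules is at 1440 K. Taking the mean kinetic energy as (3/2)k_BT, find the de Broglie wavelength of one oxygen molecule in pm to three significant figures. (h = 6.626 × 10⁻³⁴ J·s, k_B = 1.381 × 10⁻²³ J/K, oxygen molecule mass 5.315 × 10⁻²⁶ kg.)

KE = (3/2)k_BT = 1.5 × 1.381 × 10⁻²³ × 1440 = 2.983 × 10⁻²⁰ J.
p = √(2mKE) = √(2 × 5.315 × 10⁻²⁶ × 2.983 × 10⁻²⁰) = 5.631 × 10⁻²³ kg·m/s.
λ = h/p = 1.18 × 10⁻¹¹ m = 11.8 pm.

λ = 11.8 pm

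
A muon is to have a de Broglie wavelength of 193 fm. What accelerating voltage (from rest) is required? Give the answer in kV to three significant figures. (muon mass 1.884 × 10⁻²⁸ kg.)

V = 195 kV

p = h/λ = 6.626 × 10⁻³⁴ / 1.930 × 10⁻¹³ = 3.433 × 10⁻²¹ kg·m/s.
KE = p²/(2m) = 3.128 × 10⁻¹⁴ J.
V = KE/e = 3.128 × 10⁻¹⁴ / (1.602 × 10⁻¹⁹) = 195 kV.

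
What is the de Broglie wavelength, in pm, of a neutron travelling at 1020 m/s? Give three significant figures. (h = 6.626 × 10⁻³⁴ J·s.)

λ = 388 pm

p = mv = 1.675 × 10⁻²⁷ × 1020 = 1.709 × 10⁻²⁴ kg·m/s.
λ = h/p = 6.626 × 10⁻³⁴ / 1.709 × 10⁻²⁴ = 3.88 × 10⁻¹⁰ m = 388 pm.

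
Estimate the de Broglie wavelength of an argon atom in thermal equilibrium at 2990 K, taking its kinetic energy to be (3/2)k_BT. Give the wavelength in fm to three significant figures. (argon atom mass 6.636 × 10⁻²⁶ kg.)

KE = (3/2)k_BT = 1.5 × 1.381 × 10⁻²³ × 2990 = 6.194 × 10⁻²⁰ J.
p = √(2mKE) = √(2 × 6.636 × 10⁻²⁶ × 6.194 × 10⁻²⁰) = 9.067 × 10⁻²³ kg·m/s.
λ = h/p = 7.31 × 10⁻¹² m = 7310 fm.

λ = 7310 fm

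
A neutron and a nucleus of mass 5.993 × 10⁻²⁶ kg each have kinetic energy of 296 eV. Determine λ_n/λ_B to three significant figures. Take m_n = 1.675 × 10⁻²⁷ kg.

At fixed KE, p = √(2mKE) so λ = h/p ∝ 1/√m.
λ_n/λ_B = √(m_B/m_n) = √(5.993 × 10⁻²⁶/1.675 × 10⁻²⁷) = √(35.78) = 5.98.

λ_n/λ_B = 5.98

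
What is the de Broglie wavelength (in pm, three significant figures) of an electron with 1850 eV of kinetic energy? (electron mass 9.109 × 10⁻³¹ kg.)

λ = 28.5 pm

KE = 1850 eV = 2.964 × 10⁻¹⁶ J.
p = √(2mKE) = √(2 × 9.109 × 10⁻³¹ × 2.964 × 10⁻¹⁶) = 2.324 × 10⁻²³ kg·m/s.
λ = h/p = 6.626 × 10⁻³⁴ / 2.324 × 10⁻²³ = 2.85 × 10⁻¹¹ m = 28.5 pm.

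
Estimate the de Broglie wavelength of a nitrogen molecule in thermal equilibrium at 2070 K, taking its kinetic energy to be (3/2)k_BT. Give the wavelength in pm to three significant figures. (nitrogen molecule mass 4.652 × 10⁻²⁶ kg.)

KE = (3/2)k_BT = 1.5 × 1.381 × 10⁻²³ × 2070 = 4.288 × 10⁻²⁰ J.
p = √(2mKE) = √(2 × 4.652 × 10⁻²⁶ × 4.288 × 10⁻²⁰) = 6.316 × 10⁻²³ kg·m/s.
λ = h/p = 1.05 × 10⁻¹¹ m = 10.5 pm.

λ = 10.5 pm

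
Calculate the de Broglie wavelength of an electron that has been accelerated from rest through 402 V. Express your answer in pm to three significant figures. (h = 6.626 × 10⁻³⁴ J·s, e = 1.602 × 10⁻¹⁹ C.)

λ = 61.2 pm

KE = eV = 1.602 × 10⁻¹⁹ × 402.0 = 6.440 × 10⁻¹⁷ J.
p = √(2mKE) = √(2 × 9.109 × 10⁻³¹ × 6.440 × 10⁻¹⁷) = 1.083 × 10⁻²³ kg·m/s.
λ = h/p = 6.626 × 10⁻³⁴ / 1.083 × 10⁻²³ = 6.12 × 10⁻¹¹ m = 61.2 pm.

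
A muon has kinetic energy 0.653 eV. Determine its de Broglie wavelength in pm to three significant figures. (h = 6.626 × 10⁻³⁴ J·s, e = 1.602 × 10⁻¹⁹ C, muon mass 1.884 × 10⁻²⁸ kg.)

KE = 0.653 eV = 1.046 × 10⁻¹⁹ J.
p = √(2mKE) = √(2 × 1.884 × 10⁻²⁸ × 1.046 × 10⁻¹⁹) = 6.278 × 10⁻²⁴ kg·m/s.
λ = h/p = 6.626 × 10⁻³⁴ / 6.278 × 10⁻²⁴ = 1.06 × 10⁻¹⁰ m = 106 pm.

λ = 106 pm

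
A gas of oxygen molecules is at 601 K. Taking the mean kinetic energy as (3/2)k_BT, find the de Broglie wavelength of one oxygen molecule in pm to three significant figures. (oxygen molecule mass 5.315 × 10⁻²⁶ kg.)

λ = 18.2 pm

KE = (3/2)k_BT = 1.5 × 1.381 × 10⁻²³ × 601 = 1.245 × 10⁻²⁰ J.
p = √(2mKE) = √(2 × 5.315 × 10⁻²⁶ × 1.245 × 10⁻²⁰) = 3.638 × 10⁻²³ kg·m/s.
λ = h/p = 1.82 × 10⁻¹¹ m = 18.2 pm.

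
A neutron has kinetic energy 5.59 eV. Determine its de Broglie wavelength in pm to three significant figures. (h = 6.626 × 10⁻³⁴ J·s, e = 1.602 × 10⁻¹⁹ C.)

KE = 5.59 eV = 8.955 × 10⁻¹⁹ J.
p = √(2mKE) = √(2 × 1.675 × 10⁻²⁷ × 8.955 × 10⁻¹⁹) = 5.477 × 10⁻²³ kg·m/s.
λ = h/p = 6.626 × 10⁻³⁴ / 5.477 × 10⁻²³ = 1.21 × 10⁻¹¹ m = 12.1 pm.

λ = 12.1 pm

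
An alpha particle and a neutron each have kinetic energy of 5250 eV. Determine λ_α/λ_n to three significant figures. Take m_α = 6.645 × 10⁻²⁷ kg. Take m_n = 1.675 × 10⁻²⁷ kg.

λ_α/λ_n = 0.502

At fixed KE, p = √(2mKE) so λ = h/p ∝ 1/√m.
λ_α/λ_n = √(m_n/m_α) = √(1.675 × 10⁻²⁷/6.645 × 10⁻²⁷) = √(0.2521) = 0.502.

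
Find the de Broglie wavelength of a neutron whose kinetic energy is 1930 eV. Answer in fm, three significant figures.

KE = 1930 eV = 3.092 × 10⁻¹⁶ J.
p = √(2mKE) = √(2 × 1.675 × 10⁻²⁷ × 3.092 × 10⁻¹⁶) = 1.018 × 10⁻²¹ kg·m/s.
λ = h/p = 6.626 × 10⁻³⁴ / 1.018 × 10⁻²¹ = 6.51 × 10⁻¹³ m = 651 fm.

λ = 651 fm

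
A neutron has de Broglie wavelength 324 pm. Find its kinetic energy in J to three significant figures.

KE = 1.25 × 10⁻²¹ J

p = h/λ = 6.626 × 10⁻³⁴ / 3.240 × 10⁻¹⁰ = 2.045 × 10⁻²⁴ kg·m/s.
KE = p²/(2m) = (2.045 × 10⁻²⁴)² / (2 × 1.675 × 10⁻²⁷) = 1.248 × 10⁻²¹ J = 1.25 × 10⁻²¹ J.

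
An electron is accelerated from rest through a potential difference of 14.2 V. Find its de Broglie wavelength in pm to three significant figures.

KE = eV = 1.602 × 10⁻¹⁹ × 14.20 = 2.275 × 10⁻¹⁸ J.
p = √(2mKE) = √(2 × 9.109 × 10⁻³¹ × 2.275 × 10⁻¹⁸) = 2.036 × 10⁻²⁴ kg·m/s.
λ = h/p = 6.626 × 10⁻³⁴ / 2.036 × 10⁻²⁴ = 3.25 × 10⁻¹⁰ m = 325 pm.

λ = 325 pm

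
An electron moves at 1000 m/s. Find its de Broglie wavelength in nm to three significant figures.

p = mv = 9.109 × 10⁻³¹ × 1000 = 9.109 × 10⁻²⁸ kg·m/s.
λ = h/p = 6.626 × 10⁻³⁴ / 9.109 × 10⁻²⁸ = 7.27 × 10⁻⁷ m = 727 nm.

λ = 727 nm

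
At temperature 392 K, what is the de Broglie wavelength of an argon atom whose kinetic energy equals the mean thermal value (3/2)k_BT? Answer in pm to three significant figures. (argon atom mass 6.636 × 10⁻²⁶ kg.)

λ = 20.2 pm

KE = (3/2)k_BT = 1.5 × 1.381 × 10⁻²³ × 392 = 8.120 × 10⁻²¹ J.
p = √(2mKE) = √(2 × 6.636 × 10⁻²⁶ × 8.120 × 10⁻²¹) = 3.283 × 10⁻²³ kg·m/s.
λ = h/p = 2.02 × 10⁻¹¹ m = 20.2 pm.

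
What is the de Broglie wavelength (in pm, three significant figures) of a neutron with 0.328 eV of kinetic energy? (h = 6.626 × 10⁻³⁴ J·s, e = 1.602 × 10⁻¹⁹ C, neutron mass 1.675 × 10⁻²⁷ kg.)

λ = 49.9 pm

KE = 0.328 eV = 5.255 × 10⁻²⁰ J.
p = √(2mKE) = √(2 × 1.675 × 10⁻²⁷ × 5.255 × 10⁻²⁰) = 1.327 × 10⁻²³ kg·m/s.
λ = h/p = 6.626 × 10⁻³⁴ / 1.327 × 10⁻²³ = 4.99 × 10⁻¹¹ m = 49.9 pm.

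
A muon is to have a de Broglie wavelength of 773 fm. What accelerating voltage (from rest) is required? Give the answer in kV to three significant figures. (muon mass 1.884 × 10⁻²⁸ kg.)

V = 12.2 kV

p = h/λ = 6.626 × 10⁻³⁴ / 7.730 × 10⁻¹³ = 8.572 × 10⁻²² kg·m/s.
KE = p²/(2m) = 1.950 × 10⁻¹⁵ J.
V = KE/e = 1.950 × 10⁻¹⁵ / (1.602 × 10⁻¹⁹) = 12.2 kV.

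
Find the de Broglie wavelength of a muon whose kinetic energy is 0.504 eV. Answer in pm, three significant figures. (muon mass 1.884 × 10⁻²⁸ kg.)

λ = 120 pm

KE = 0.504 eV = 8.074 × 10⁻²⁰ J.
p = √(2mKE) = √(2 × 1.884 × 10⁻²⁸ × 8.074 × 10⁻²⁰) = 5.516 × 10⁻²⁴ kg·m/s.
λ = h/p = 6.626 × 10⁻³⁴ / 5.516 × 10⁻²⁴ = 1.20 × 10⁻¹⁰ m = 120 pm.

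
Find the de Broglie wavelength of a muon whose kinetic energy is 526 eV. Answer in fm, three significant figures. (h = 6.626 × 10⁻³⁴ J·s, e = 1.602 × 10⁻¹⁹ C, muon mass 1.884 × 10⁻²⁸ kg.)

KE = 526 eV = 8.427 × 10⁻¹⁷ J.
p = √(2mKE) = √(2 × 1.884 × 10⁻²⁸ × 8.427 × 10⁻¹⁷) = 1.782 × 10⁻²² kg·m/s.
λ = h/p = 6.626 × 10⁻³⁴ / 1.782 × 10⁻²² = 3.72 × 10⁻¹² m = 3720 fm.

λ = 3720 fm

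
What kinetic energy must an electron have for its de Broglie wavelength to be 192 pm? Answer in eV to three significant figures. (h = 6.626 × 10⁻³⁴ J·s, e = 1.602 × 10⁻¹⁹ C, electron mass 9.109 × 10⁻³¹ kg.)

KE = 40.8 eV

p = h/λ = 6.626 × 10⁻³⁴ / 1.920 × 10⁻¹⁰ = 3.451 × 10⁻²⁴ kg·m/s.
KE = p²/(2m) = (3.451 × 10⁻²⁴)² / (2 × 9.109 × 10⁻³¹) = 6.537 × 10⁻¹⁸ J = 40.8 eV.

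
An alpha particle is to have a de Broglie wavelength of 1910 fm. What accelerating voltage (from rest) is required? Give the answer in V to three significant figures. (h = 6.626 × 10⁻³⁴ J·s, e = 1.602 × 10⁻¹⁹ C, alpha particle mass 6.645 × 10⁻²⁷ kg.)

V = 28.3 V

p = h/λ = 6.626 × 10⁻³⁴ / 1.910 × 10⁻¹² = 3.469 × 10⁻²² kg·m/s.
KE = p²/(2m) = 9.055 × 10⁻¹⁸ J.
V = KE/2e = 9.055 × 10⁻¹⁸ / (2 × 1.602 × 10⁻¹⁹) = 28.3 V.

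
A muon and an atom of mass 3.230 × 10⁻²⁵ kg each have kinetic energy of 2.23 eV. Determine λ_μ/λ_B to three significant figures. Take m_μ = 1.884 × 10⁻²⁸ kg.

λ_μ/λ_B = 41.4

At fixed KE, p = √(2mKE) so λ = h/p ∝ 1/√m.
λ_μ/λ_B = √(m_B/m_μ) = √(3.230 × 10⁻²⁵/1.884 × 10⁻²⁸) = √(1714) = 41.4.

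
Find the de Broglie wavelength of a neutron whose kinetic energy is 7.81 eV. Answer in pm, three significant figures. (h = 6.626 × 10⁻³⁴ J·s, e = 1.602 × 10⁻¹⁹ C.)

λ = 10.2 pm

KE = 7.81 eV = 1.251 × 10⁻¹⁸ J.
p = √(2mKE) = √(2 × 1.675 × 10⁻²⁷ × 1.251 × 10⁻¹⁸) = 6.474 × 10⁻²³ kg·m/s.
λ = h/p = 6.626 × 10⁻³⁴ / 6.474 × 10⁻²³ = 1.02 × 10⁻¹¹ m = 10.2 pm.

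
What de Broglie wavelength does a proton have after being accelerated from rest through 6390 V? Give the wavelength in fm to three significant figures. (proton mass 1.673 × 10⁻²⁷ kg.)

KE = eV = 1.602 × 10⁻¹⁹ × 6390 = 1.024 × 10⁻¹⁵ J.
p = √(2mKE) = √(2 × 1.673 × 10⁻²⁷ × 1.024 × 10⁻¹⁵) = 1.851 × 10⁻²¹ kg·m/s.
λ = h/p = 6.626 × 10⁻³⁴ / 1.851 × 10⁻²¹ = 3.58 × 10⁻¹³ m = 358 fm.

λ = 358 fm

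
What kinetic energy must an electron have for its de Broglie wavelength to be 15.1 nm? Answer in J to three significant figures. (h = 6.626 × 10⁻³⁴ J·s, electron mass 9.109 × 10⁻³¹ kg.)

p = h/λ = 6.626 × 10⁻³⁴ / 1.510 × 10⁻⁸ = 4.388 × 10⁻²⁶ kg·m/s.
KE = p²/(2m) = (4.388 × 10⁻²⁶)² / (2 × 9.109 × 10⁻³¹) = 1.057 × 10⁻²¹ J = 1.06 × 10⁻²¹ J.

KE = 1.06 × 10⁻²¹ J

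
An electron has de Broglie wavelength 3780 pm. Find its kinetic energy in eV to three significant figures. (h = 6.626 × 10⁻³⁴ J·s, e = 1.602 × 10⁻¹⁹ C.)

p = h/λ = 6.626 × 10⁻³⁴ / 3.780 × 10⁻⁹ = 1.753 × 10⁻²⁵ kg·m/s.
KE = p²/(2m) = (1.753 × 10⁻²⁵)² / (2 × 9.109 × 10⁻³¹) = 1.687 × 10⁻²⁰ J = 0.105 eV.

KE = 0.105 eV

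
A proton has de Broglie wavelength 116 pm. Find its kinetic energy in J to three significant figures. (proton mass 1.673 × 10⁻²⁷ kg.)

p = h/λ = 6.626 × 10⁻³⁴ / 1.160 × 10⁻¹⁰ = 5.712 × 10⁻²⁴ kg·m/s.
KE = p²/(2m) = (5.712 × 10⁻²⁴)² / (2 × 1.673 × 10⁻²⁷) = 9.751 × 10⁻²¹ J = 9.75 × 10⁻²¹ J.

KE = 9.75 × 10⁻²¹ J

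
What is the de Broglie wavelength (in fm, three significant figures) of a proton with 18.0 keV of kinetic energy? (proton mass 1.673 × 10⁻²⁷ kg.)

λ = 213 fm

KE = 18.0 keV = 2.884 × 10⁻¹⁵ J.
p = √(2mKE) = √(2 × 1.673 × 10⁻²⁷ × 2.884 × 10⁻¹⁵) = 3.106 × 10⁻²¹ kg·m/s.
λ = h/p = 6.626 × 10⁻³⁴ / 3.106 × 10⁻²¹ = 2.13 × 10⁻¹³ m = 213 fm.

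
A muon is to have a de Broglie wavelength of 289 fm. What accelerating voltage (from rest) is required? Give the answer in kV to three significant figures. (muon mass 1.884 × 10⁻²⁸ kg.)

p = h/λ = 6.626 × 10⁻³⁴ / 2.890 × 10⁻¹³ = 2.293 × 10⁻²¹ kg·m/s.
KE = p²/(2m) = 1.395 × 10⁻¹⁴ J.
V = KE/e = 1.395 × 10⁻¹⁴ / (1.602 × 10⁻¹⁹) = 87.1 kV.

V = 87.1 kV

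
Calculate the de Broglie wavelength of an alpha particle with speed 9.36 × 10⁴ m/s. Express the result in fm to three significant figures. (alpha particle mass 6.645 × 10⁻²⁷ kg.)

p = mv = 6.645 × 10⁻²⁷ × 9.36 × 10⁴ = 6.220 × 10⁻²² kg·m/s.
λ = h/p = 6.626 × 10⁻³⁴ / 6.220 × 10⁻²² = 1.07 × 10⁻¹² m = 1070 fm.

λ = 1070 fm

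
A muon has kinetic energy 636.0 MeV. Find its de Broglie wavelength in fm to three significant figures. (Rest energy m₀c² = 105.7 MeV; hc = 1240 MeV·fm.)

Total energy E = KE + m₀c² = 636.0 + 105.7 = 741.7 MeV.
(pc)² = E² − (m₀c²)² = (741.7)² − (105.7)² = 5.389 × 10⁵ MeV², so pc = 734.1 MeV.
λ = hc/(pc) = 1240 MeV·fm / 734.1 MeV = 1.69 fm.

λ = 1.69 fm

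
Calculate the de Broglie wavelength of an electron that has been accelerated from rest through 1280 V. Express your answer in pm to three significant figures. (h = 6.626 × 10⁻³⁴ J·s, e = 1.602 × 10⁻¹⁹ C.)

λ = 34.3 pm

KE = eV = 1.602 × 10⁻¹⁹ × 1280 = 2.051 × 10⁻¹⁶ J.
p = √(2mKE) = √(2 × 9.109 × 10⁻³¹ × 2.051 × 10⁻¹⁶) = 1.933 × 10⁻²³ kg·m/s.
λ = h/p = 6.626 × 10⁻³⁴ / 1.933 × 10⁻²³ = 3.43 × 10⁻¹¹ m = 34.3 pm.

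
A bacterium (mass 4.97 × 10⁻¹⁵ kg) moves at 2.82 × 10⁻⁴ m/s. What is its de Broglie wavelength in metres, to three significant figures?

p = mv = 4.97 × 10⁻¹⁵ × 2.82 × 10⁻⁴ = 1.402 × 10⁻¹⁸ kg·m/s.
λ = h/p = 6.626 × 10⁻³⁴ / 1.402 × 10⁻¹⁸ = 4.73 × 10⁻¹⁶ m.

λ = 4.73 × 10⁻¹⁶ m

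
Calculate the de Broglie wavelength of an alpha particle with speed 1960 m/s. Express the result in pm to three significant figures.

λ = 50.9 pm

p = mv = 6.645 × 10⁻²⁷ × 1960 = 1.302 × 10⁻²³ kg·m/s.
λ = h/p = 6.626 × 10⁻³⁴ / 1.302 × 10⁻²³ = 5.09 × 10⁻¹¹ m = 50.9 pm.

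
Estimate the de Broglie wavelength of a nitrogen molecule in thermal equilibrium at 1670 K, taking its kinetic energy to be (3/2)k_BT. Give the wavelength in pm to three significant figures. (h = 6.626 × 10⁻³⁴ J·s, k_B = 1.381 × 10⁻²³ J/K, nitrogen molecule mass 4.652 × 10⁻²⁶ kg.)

KE = (3/2)k_BT = 1.5 × 1.381 × 10⁻²³ × 1670 = 3.459 × 10⁻²⁰ J.
p = √(2mKE) = √(2 × 4.652 × 10⁻²⁶ × 3.459 × 10⁻²⁰) = 5.673 × 10⁻²³ kg·m/s.
λ = h/p = 1.17 × 10⁻¹¹ m = 11.7 pm.

λ = 11.7 pm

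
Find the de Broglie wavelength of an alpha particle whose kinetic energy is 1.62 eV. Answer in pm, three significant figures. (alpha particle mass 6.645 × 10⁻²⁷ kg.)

KE = 1.62 eV = 2.595 × 10⁻¹⁹ J.
p = √(2mKE) = √(2 × 6.645 × 10⁻²⁷ × 2.595 × 10⁻¹⁹) = 5.873 × 10⁻²³ kg·m/s.
λ = h/p = 6.626 × 10⁻³⁴ / 5.873 × 10⁻²³ = 1.13 × 10⁻¹¹ m = 11.3 pm.

λ = 11.3 pm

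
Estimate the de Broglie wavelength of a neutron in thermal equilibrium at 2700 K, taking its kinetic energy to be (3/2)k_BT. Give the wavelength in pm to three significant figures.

KE = (3/2)k_BT = 1.5 × 1.381 × 10⁻²³ × 2700 = 5.593 × 10⁻²⁰ J.
p = √(2mKE) = √(2 × 1.675 × 10⁻²⁷ × 5.593 × 10⁻²⁰) = 1.369 × 10⁻²³ kg·m/s.
λ = h/p = 4.84 × 10⁻¹¹ m = 48.4 pm.

λ = 48.4 pm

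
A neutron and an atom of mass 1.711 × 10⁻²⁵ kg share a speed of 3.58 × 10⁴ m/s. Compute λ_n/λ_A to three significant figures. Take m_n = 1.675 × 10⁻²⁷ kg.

λ_n/λ_A = 102

At fixed v, p = mv so λ = h/(mv) ∝ 1/m.
λ_n/λ_A = m_A/m_n = 1.711 × 10⁻²⁵/1.675 × 10⁻²⁷ = 102.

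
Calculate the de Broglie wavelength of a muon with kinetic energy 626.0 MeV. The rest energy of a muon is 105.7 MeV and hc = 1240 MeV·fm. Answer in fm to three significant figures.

Total energy E = KE + m₀c² = 626.0 + 105.7 = 731.7 MeV.
(pc)² = E² − (m₀c²)² = (731.7)² − (105.7)² = 5.242 × 10⁵ MeV², so pc = 724.0 MeV.
λ = hc/(pc) = 1240 MeV·fm / 724.0 MeV = 1.71 fm.

λ = 1.71 fm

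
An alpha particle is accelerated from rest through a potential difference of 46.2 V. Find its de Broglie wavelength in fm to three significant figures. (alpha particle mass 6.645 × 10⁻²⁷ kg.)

λ = 1490 fm

KE = 2eV = 2 × 1.602 × 10⁻¹⁹ × 46.20 = 1.480 × 10⁻¹⁷ J.
p = √(2mKE) = √(2 × 6.645 × 10⁻²⁷ × 1.480 × 10⁻¹⁷) = 4.435 × 10⁻²² kg·m/s.
λ = h/p = 6.626 × 10⁻³⁴ / 4.435 × 10⁻²² = 1.49 × 10⁻¹² m = 1490 fm.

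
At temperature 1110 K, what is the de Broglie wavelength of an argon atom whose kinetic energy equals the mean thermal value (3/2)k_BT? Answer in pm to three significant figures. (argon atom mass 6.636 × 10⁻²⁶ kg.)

KE = (3/2)k_BT = 1.5 × 1.381 × 10⁻²³ × 1110 = 2.299 × 10⁻²⁰ J.
p = √(2mKE) = √(2 × 6.636 × 10⁻²⁶ × 2.299 × 10⁻²⁰) = 5.524 × 10⁻²³ kg·m/s.
λ = h/p = 1.20 × 10⁻¹¹ m = 12.0 pm.

λ = 12.0 pm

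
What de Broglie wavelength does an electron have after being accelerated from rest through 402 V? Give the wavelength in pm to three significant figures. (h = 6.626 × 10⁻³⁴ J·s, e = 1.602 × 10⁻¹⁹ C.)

KE = eV = 1.602 × 10⁻¹⁹ × 402.0 = 6.440 × 10⁻¹⁷ J.
p = √(2mKE) = √(2 × 9.109 × 10⁻³¹ × 6.440 × 10⁻¹⁷) = 1.083 × 10⁻²³ kg·m/s.
λ = h/p = 6.626 × 10⁻³⁴ / 1.083 × 10⁻²³ = 6.12 × 10⁻¹¹ m = 61.2 pm.

λ = 61.2 pm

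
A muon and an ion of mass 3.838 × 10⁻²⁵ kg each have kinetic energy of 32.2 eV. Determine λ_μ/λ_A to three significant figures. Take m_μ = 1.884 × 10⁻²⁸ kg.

At fixed KE, p = √(2mKE) so λ = h/p ∝ 1/√m.
λ_μ/λ_A = √(m_A/m_μ) = √(3.838 × 10⁻²⁵/1.884 × 10⁻²⁸) = √(2037) = 45.1.

λ_μ/λ_A = 45.1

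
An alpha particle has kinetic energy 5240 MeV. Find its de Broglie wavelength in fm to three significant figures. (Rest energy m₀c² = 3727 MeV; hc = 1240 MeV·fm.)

λ = 0.152 fm

Total energy E = KE + m₀c² = 5240 + 3727 = 8967 MeV.
(pc)² = E² − (m₀c²)² = (8967)² − (3727)² = 6.652 × 10⁷ MeV², so pc = 8156 MeV.
λ = hc/(pc) = 1240 MeV·fm / 8156 MeV = 0.152 fm.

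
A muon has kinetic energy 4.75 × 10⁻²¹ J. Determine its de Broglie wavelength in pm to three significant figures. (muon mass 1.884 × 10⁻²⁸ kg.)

λ = 495 pm

p = √(2mKE) = √(2 × 1.884 × 10⁻²⁸ × 4.750 × 10⁻²¹) = 1.338 × 10⁻²⁴ kg·m/s.
λ = h/p = 6.626 × 10⁻³⁴ / 1.338 × 10⁻²⁴ = 4.95 × 10⁻¹⁰ m = 495 pm.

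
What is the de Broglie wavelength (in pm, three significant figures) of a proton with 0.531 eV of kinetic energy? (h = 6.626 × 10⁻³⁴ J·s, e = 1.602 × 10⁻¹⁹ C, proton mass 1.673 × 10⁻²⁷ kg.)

λ = 39.3 pm

KE = 0.531 eV = 8.507 × 10⁻²⁰ J.
p = √(2mKE) = √(2 × 1.673 × 10⁻²⁷ × 8.507 × 10⁻²⁰) = 1.687 × 10⁻²³ kg·m/s.
λ = h/p = 6.626 × 10⁻³⁴ / 1.687 × 10⁻²³ = 3.93 × 10⁻¹¹ m = 39.3 pm.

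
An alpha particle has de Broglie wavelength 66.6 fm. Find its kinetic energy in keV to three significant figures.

KE = 46.5 keV

p = h/λ = 6.626 × 10⁻³⁴ / 6.660 × 10⁻¹⁴ = 9.949 × 10⁻²¹ kg·m/s.
KE = p²/(2m) = (9.949 × 10⁻²¹)² / (2 × 6.645 × 10⁻²⁷) = 7.448 × 10⁻¹⁵ J = 46.5 keV.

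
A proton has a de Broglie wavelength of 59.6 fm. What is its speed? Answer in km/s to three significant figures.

p = h/λ = 6.626 × 10⁻³⁴ / 5.960 × 10⁻¹⁴ = 1.112 × 10⁻²⁰ kg·m/s.
v = p/m = 1.112 × 10⁻²⁰ / 1.673 × 10⁻²⁷ = 6.65 × 10⁶ m/s = 6650 km/s.

v = 6650 km/s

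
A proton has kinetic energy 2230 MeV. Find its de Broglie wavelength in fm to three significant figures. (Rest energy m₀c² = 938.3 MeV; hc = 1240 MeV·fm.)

λ = 0.410 fm

Total energy E = KE + m₀c² = 2230 + 938.3 = 3168.3 MeV.
(pc)² = E² − (m₀c²)² = (3168.3)² − (938.3)² = 9.158 × 10⁶ MeV², so pc = 3026 MeV.
λ = hc/(pc) = 1240 MeV·fm / 3026 MeV = 0.410 fm.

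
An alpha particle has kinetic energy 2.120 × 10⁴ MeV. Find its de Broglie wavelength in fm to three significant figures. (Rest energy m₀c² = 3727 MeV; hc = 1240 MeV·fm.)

Total energy E = KE + m₀c² = 2.120 × 10⁴ + 3727 = 24927 MeV.
(pc)² = E² − (m₀c²)² = (24927)² − (3727)² = 6.075 × 10⁸ MeV², so pc = 2.465 × 10⁴ MeV.
λ = hc/(pc) = 1240 MeV·fm / 2.465 × 10⁴ MeV = 0.0503 fm.

λ = 0.0503 fm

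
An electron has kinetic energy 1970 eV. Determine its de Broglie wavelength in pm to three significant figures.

λ = 27.6 pm

KE = 1970 eV = 3.156 × 10⁻¹⁶ J.
p = √(2mKE) = √(2 × 9.109 × 10⁻³¹ × 3.156 × 10⁻¹⁶) = 2.398 × 10⁻²³ kg·m/s.
λ = h/p = 6.626 × 10⁻³⁴ / 2.398 × 10⁻²³ = 2.76 × 10⁻¹¹ m = 27.6 pm.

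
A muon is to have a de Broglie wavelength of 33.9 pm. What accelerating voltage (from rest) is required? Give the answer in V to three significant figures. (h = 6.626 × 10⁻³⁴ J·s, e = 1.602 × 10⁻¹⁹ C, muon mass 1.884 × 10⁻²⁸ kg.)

p = h/λ = 6.626 × 10⁻³⁴ / 3.390 × 10⁻¹¹ = 1.955 × 10⁻²³ kg·m/s.
KE = p²/(2m) = 1.014 × 10⁻¹⁸ J.
V = KE/e = 1.014 × 10⁻¹⁸ / (1.602 × 10⁻¹⁹) = 6.33 V.

V = 6.33 V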